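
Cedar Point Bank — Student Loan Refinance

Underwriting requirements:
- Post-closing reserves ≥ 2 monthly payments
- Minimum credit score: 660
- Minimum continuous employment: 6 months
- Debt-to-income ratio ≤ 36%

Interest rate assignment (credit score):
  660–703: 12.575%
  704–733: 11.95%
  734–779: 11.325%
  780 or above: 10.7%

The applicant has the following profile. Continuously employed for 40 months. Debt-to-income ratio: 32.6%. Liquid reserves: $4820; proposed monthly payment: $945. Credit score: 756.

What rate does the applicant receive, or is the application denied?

Credit score 756 ≥ 660 (meets minimum)
Reserves = 4,820/945 = 5.1 months ≥ 2
Employment 40 ≥ 6 months
DTI 32.6% ≤ 36%
All requirements met. Score 756 falls in the 734–779 tier → 11.325%.

Approved at 11.325%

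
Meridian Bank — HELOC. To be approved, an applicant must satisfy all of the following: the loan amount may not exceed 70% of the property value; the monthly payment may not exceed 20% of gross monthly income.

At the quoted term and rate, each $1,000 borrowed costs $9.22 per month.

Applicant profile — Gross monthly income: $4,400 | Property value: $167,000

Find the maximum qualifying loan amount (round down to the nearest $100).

Payment cap: 20% × $4,400 = $880/month.
At $9.22 per $1,000, that supports 880/9.22 × 1,000 ≈ $95,444 → $95,400.
LTV cap: 70% × $167,000 = $116,900 → $116,900.
Binding constraint: payment-to-income.

$95,400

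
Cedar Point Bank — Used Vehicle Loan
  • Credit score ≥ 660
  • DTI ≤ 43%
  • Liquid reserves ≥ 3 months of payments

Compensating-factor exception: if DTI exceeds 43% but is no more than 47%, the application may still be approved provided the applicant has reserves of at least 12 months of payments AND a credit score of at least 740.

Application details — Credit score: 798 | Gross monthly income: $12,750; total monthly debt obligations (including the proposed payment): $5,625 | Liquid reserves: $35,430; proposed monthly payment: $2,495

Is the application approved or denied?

Credit score 798 ≥ 660 (meets base)
DTI = 5,625/12,750 = 44.1% > 43% — standard DTI limit exceeded.
Reserves = 35,430/2,495 = 14.2 months ≥ 3
DTI 44.1% is within the 43%–47% exception band; checking compensating factors.
Override check — reserves: 14.2 mo (ok); score: 798 (ok).
Both compensating conditions met → exception applies.

Approved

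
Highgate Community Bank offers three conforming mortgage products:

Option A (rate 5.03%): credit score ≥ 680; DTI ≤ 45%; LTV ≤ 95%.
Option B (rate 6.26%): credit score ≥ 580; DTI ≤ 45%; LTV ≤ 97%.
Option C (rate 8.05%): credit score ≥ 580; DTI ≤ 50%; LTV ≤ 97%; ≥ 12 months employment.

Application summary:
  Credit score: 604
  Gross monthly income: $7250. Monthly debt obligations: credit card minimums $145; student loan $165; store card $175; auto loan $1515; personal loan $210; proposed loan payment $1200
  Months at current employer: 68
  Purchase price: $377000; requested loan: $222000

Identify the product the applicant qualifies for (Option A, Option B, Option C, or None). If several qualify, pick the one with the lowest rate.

Total debts = (145 + 165 + 175 + 1,515 + 210 + 1,200) = 3,410; DTI = 3,410/7,250 = 47%.
LTV = 222,000/377,000 = 58.9%.
Option A: score 604 < 680; DTI 47% > 45%; LTV 58.9% ≤ 95% → does not qualify.
Option B: score 604 ≥ 580; DTI 47% > 45%; LTV 58.9% ≤ 97% → does not qualify.
Option C: score 604 ≥ 580; DTI 47% ≤ 50%; LTV 58.9% ≤ 97%; employment 68 ≥ 12 mo → qualifies.

Option C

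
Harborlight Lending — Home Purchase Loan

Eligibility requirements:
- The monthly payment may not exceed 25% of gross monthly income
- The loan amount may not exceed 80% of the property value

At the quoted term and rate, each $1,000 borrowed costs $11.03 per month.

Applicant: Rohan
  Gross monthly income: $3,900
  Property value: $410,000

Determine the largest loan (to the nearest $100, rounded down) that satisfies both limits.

Payment cap: 25% × $3,900 = $975/month.
At $11.03 per $1,000, that supports 975/11.03 × 1,000 ≈ $88,395 → $88,300.
LTV cap: 80% × $410,000 = $328,000 → $328,000.
Binding constraint: payment-to-income.

$88,300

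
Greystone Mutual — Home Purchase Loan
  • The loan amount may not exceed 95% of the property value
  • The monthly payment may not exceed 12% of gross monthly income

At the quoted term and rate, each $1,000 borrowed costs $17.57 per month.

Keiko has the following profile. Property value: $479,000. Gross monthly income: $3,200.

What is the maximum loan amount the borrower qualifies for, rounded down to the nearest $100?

Payment cap: 12% × $3,200 = $384/month.
At $17.57 per $1,000, that supports 384/17.57 × 1,000 ≈ $21,855 → $21,800.
LTV cap: 95% × $479,000 = $455,050 → $455,000.
Binding constraint: payment-to-income.

$21,800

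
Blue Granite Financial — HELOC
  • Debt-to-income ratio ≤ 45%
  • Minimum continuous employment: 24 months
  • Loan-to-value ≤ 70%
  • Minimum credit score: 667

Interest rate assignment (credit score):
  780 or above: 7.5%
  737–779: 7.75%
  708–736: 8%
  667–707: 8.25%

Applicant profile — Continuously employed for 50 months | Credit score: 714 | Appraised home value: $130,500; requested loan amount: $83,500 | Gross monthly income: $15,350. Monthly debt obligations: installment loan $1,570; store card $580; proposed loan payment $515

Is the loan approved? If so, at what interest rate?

Approved at 8%

Credit score 714 ≥ 667 (meets minimum)
Employment 50 ≥ 24 months
Total monthly debts = (1,570 + 580 + 515) = 2,665. DTI = 2,665/15,350 = 17.4% ≤ 45%
Loan-to-value = 83,500/130,500 = 64% — pass (70% max)
All requirements met. Score 714 falls in the 708–736 tier → 8%.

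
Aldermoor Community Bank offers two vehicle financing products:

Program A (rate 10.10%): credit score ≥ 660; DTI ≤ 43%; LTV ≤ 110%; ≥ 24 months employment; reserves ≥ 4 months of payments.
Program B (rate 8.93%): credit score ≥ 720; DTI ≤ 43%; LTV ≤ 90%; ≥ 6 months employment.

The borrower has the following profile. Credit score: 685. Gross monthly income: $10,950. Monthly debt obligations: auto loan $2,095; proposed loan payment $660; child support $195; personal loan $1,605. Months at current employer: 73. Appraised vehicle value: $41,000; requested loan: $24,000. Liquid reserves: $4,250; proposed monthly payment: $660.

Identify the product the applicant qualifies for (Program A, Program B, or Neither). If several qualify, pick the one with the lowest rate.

Program A

Total debts = (2,095 + 660 + 195 + 1,605) = 4,555; DTI = 4,555/10,950 = 41.6%.
LTV = 24,000/41,000 = 58.5%.
Reserves = 4,250/660 = 6.4 months.
Program A: score 685 ≥ 660; DTI 41.6% ≤ 43%; LTV 58.5% ≤ 110%; employment 73 ≥ 24 mo; reserves 6.4 ≥ 4 mo → qualifies.
Program B: score 685 < 720; DTI 41.6% ≤ 43%; LTV 58.5% ≤ 90%; employment 73 ≥ 6 mo → does not qualify.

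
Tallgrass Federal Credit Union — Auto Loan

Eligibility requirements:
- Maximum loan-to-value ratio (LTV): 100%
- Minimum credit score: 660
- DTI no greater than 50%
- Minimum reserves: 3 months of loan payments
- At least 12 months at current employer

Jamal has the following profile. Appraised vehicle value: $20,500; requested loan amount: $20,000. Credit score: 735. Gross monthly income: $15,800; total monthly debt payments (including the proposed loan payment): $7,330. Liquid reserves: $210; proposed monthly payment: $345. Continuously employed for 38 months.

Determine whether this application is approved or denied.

Denied

LTV: 20,000 ÷ 20,500 = 97.6%, within 100% cap
Credit score 735 ≥ 660 (meets)
DTI = 7,330/15,800 = 46.4% ≤ 50%
Reserves: 210 ÷ 345 = 0.6 months (below 3-month minimum)
Employment 38 ≥ 12 months
Fails on reserves.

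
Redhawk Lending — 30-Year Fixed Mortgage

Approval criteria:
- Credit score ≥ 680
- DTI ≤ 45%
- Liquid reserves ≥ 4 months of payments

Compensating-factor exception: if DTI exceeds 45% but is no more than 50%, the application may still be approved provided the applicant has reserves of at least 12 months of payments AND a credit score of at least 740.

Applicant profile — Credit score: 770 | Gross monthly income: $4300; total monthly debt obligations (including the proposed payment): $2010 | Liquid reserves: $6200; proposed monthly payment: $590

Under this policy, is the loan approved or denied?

Credit score 770 ≥ 680 (meets base)
DTI = 2,010/4,300 = 46.7% > 45% — standard DTI limit exceeded.
Reserves: 6,200 ÷ 590 = 10.5 months (meets 4-month minimum)
DTI 46.7% is within the 45%–50% exception band; checking compensating factors.
Reserves 10.5 < 12 months; credit score 770 ≥ 740.
Compensating-factor requirement not fully met.

Denied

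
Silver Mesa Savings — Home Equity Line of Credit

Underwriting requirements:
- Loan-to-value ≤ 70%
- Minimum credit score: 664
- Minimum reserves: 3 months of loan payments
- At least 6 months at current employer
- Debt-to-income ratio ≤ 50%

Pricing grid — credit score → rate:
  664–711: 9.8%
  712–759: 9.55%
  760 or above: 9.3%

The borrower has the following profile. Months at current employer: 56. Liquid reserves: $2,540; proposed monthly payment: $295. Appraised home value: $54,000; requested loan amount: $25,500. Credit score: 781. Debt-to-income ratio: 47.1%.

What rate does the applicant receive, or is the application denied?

Approved at 9.3%

Credit score 781 ≥ 664 (meets minimum)
Employment 56 ≥ 6 months
Loan-to-value = 25,500/54,000 = 47.2% — pass (70% max)
Reserves = 2,540/295 = 8.6 months ≥ 3
DTI 47.1% ≤ 50%
All requirements met. Score 781 falls in the 760 or above tier → 9.3%.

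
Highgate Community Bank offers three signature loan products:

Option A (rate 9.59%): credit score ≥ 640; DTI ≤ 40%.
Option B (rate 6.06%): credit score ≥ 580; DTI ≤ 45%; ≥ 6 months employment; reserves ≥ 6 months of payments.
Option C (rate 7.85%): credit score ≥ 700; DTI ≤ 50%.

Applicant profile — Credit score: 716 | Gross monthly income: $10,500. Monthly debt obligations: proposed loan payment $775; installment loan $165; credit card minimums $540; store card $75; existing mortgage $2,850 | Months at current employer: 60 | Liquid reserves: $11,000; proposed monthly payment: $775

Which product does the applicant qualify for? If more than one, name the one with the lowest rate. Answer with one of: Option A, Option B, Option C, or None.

Option B

Total debts = (775 + 165 + 540 + 75 + 2,850) = 4,405; DTI = 4,405/10,500 = 42%.
Reserves = 11,000/775 = 14.2 months.
Option A: score 716 ≥ 640; DTI 42% > 40% → does not qualify.
Option B: score 716 ≥ 580; DTI 42% ≤ 45%; employment 60 ≥ 6 mo; reserves 14.2 ≥ 6 mo → qualifies.
Option C: score 716 ≥ 700; DTI 42% ≤ 50% → qualifies.
Qualifying: Option B, Option C. Lowest rate is 6.06% → Option B.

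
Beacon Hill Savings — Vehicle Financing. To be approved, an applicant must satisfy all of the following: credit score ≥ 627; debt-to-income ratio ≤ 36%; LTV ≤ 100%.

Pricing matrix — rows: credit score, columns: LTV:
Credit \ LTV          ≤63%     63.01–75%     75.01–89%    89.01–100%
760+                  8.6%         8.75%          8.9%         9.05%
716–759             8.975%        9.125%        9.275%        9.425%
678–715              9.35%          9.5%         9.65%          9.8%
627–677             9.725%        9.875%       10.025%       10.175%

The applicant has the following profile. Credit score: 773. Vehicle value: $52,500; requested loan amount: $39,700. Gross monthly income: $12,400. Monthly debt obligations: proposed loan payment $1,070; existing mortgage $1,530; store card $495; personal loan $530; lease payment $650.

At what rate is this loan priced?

8.9%

Credit score 773 ≥ 627; Total monthly debts = (1,070 + 1,530 + 495 + 530 + 650) = 4,275. DTI: 4,275 ÷ 12,400 = 34.5%, within the 36% cap
LTV: 39,700 ÷ 52,500 = 75.6%, within 100% cap
Row: 773 falls in 760+. Column: 75.6% falls in 75.01–89%. Rate = 8.9%.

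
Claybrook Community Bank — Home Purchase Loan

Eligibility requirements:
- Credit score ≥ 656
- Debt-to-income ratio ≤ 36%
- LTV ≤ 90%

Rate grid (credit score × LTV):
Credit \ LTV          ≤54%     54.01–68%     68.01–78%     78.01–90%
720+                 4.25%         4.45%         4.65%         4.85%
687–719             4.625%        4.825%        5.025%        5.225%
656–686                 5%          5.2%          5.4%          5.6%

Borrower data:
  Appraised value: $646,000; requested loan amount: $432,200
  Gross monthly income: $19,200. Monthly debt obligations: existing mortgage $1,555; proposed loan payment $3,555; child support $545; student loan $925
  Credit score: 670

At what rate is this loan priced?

Credit score 670 ≥ 656; Total monthly debts = (1,555 + 3,555 + 545 + 925) = 6,580. Debt-to-income = 6,580/19,200 = 34.3% — meets 36% limit
LTV: 432,200 ÷ 646,000 = 66.9%, within 90% cap
Credit 670 → row 656–686; LTV 66.9% → column 54.01–68%. Grid cell → 5.2%.

5.2%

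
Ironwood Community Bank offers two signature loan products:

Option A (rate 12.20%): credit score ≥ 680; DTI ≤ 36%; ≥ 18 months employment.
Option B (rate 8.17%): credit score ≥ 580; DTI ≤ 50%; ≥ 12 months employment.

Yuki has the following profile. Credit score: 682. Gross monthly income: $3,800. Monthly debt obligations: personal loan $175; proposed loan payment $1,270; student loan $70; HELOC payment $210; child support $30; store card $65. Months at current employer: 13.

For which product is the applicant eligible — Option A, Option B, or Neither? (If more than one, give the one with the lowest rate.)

Option B

Total debts = (175 + 1,270 + 70 + 210 + 30 + 65) = 1,820; DTI = 1,820/3,800 = 47.9%.
Option A: score 682 ≥ 680; DTI 47.9% > 36%; employment 13 < 18 mo → does not qualify.
Option B: score 682 ≥ 580; DTI 47.9% ≤ 50%; employment 13 ≥ 12 mo → qualifies.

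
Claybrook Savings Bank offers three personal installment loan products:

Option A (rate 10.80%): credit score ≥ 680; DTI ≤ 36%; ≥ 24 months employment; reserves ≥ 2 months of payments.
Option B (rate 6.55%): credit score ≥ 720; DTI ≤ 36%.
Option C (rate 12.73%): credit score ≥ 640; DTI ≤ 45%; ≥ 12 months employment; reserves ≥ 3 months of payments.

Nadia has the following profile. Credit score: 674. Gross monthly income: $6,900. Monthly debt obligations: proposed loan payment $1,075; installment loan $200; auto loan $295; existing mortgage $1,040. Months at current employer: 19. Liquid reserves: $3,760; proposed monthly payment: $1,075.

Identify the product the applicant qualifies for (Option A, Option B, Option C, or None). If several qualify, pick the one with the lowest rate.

Option C

Total debts = (1,075 + 200 + 295 + 1,040) = 2,610; DTI = 2,610/6,900 = 37.8%.
Reserves = 3,760/1,075 = 3.5 months.
Option A: score 674 < 680; DTI 37.8% > 36%; employment 19 < 24 mo; reserves 3.5 ≥ 2 mo → does not qualify.
Option B: score 674 < 720; DTI 37.8% > 36% → does not qualify.
Option C: score 674 ≥ 640; DTI 37.8% ≤ 45%; employment 19 ≥ 12 mo; reserves 3.5 ≥ 3 mo → qualifies.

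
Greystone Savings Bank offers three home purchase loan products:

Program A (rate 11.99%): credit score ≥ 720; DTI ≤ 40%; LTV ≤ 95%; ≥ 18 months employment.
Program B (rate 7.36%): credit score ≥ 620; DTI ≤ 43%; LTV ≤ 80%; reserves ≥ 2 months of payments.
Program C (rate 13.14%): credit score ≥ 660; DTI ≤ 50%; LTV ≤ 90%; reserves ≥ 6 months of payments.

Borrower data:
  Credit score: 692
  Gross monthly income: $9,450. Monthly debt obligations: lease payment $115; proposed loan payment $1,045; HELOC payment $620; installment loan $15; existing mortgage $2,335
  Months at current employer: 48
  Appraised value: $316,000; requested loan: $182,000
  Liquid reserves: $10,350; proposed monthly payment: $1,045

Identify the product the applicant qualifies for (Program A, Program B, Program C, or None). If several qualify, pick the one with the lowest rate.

Total debts = (115 + 1,045 + 620 + 15 + 2,335) = 4,130; DTI = 4,130/9,450 = 43.7%.
LTV = 182,000/316,000 = 57.6%.
Reserves = 10,350/1,045 = 9.9 months.
Program A: score 692 < 720; DTI 43.7% > 40%; LTV 57.6% ≤ 95%; employment 48 ≥ 18 mo → does not qualify.
Program B: score 692 ≥ 620; DTI 43.7% > 43%; LTV 57.6% ≤ 80%; reserves 9.9 ≥ 2 mo → does not qualify.
Program C: score 692 ≥ 660; DTI 43.7% ≤ 50%; LTV 57.6% ≤ 90%; reserves 9.9 ≥ 6 mo → qualifies.

Program C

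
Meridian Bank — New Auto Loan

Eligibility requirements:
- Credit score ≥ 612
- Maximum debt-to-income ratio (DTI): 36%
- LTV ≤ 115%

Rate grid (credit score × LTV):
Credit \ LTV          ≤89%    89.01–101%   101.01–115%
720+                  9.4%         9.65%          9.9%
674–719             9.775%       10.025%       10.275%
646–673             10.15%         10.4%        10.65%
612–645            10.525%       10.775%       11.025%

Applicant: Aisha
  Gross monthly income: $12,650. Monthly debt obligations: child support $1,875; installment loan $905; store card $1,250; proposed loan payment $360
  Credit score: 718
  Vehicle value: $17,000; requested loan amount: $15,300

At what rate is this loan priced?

Credit score 718 ≥ 612; Total monthly debts = (1,875 + 905 + 1,250 + 360) = 4,390. DTI: 4,390 ÷ 12,650 = 34.7%, within the 36% cap
LTV: 15,300 ÷ 17,000 = 90%, within 115% cap
Credit 718 → row 674–719; LTV 90% → column 89.01–101%. Grid cell → 10.025%.

10.025%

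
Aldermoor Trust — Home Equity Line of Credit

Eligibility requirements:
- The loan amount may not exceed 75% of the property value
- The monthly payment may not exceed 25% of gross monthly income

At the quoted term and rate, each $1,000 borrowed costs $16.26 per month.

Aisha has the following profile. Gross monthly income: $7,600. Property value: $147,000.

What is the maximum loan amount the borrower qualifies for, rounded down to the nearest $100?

Payment cap: 25% × $7,600 = $1,900/month.
At $16.26 per $1,000, that supports 1,900/16.26 × 1,000 ≈ $116,851 → $116,800.
LTV cap: 75% × $147,000 = $110,250 → $110,200.
Binding constraint: loan-to-value.

$110,200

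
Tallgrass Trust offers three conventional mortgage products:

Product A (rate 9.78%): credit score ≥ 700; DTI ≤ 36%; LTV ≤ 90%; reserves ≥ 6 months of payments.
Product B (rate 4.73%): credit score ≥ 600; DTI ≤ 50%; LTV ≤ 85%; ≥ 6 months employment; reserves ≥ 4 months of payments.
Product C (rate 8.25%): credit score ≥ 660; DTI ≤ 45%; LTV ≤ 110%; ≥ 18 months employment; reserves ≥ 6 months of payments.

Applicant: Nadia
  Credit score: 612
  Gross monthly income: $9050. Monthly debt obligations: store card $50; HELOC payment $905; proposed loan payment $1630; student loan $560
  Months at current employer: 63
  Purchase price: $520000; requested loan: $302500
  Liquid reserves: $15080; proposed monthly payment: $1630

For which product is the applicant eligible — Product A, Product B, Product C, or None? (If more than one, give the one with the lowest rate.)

Product B

Total debts = (50 + 905 + 1,630 + 560) = 3,145; DTI = 3,145/9,050 = 34.8%.
LTV = 302,500/520,000 = 58.2%.
Reserves = 15,080/1,630 = 9.3 months.
Product A: score 612 < 700; DTI 34.8% ≤ 36%; LTV 58.2% ≤ 90%; reserves 9.3 ≥ 6 mo → does not qualify.
Product B: score 612 ≥ 600; DTI 34.8% ≤ 50%; LTV 58.2% ≤ 85%; employment 63 ≥ 6 mo; reserves 9.3 ≥ 4 mo → qualifies.
Product C: score 612 < 660; DTI 34.8% ≤ 45%; LTV 58.2% ≤ 110%; employment 63 ≥ 18 mo; reserves 9.3 ≥ 6 mo → does not qualify.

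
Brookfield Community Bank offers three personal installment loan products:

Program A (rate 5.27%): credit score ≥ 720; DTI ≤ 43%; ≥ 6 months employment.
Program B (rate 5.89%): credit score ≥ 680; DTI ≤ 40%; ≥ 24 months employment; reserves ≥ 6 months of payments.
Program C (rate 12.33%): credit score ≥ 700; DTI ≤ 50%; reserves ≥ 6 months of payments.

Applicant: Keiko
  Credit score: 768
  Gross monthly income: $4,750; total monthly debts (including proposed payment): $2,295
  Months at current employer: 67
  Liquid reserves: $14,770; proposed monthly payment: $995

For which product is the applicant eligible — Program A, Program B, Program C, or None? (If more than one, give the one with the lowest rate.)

DTI = 2,295/4,750 = 48.3%.
Reserves = 14,770/995 = 14.8 months.
Program A: score 768 ≥ 720; DTI 48.3% > 43%; employment 67 ≥ 6 mo → does not qualify.
Program B: score 768 ≥ 680; DTI 48.3% > 40%; employment 67 ≥ 24 mo; reserves 14.8 ≥ 6 mo → does not qualify.
Program C: score 768 ≥ 700; DTI 48.3% ≤ 50%; reserves 14.8 ≥ 6 mo → qualifies.

Program C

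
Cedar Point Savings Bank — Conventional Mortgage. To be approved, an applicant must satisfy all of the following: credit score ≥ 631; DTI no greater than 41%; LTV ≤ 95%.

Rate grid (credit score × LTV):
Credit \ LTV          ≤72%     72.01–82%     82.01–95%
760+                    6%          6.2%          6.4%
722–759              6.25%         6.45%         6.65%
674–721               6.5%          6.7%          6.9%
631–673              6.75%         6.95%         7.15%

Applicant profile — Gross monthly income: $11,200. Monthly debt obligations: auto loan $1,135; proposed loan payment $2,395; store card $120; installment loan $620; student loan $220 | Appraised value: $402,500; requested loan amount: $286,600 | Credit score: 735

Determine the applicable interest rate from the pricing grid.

Credit score 735 ≥ 631; Total monthly debts = (1,135 + 2,395 + 120 + 620 + 220) = 4,490. Debt-to-income = 4,490/11,200 = 40.1% — meets 41% limit
LTV: 286,600 ÷ 402,500 = 71.2%, within 95% cap
Score 735 is in the 722–759 band; LTV 71.2% is in the ≤72% band → 6.25%.

6.25%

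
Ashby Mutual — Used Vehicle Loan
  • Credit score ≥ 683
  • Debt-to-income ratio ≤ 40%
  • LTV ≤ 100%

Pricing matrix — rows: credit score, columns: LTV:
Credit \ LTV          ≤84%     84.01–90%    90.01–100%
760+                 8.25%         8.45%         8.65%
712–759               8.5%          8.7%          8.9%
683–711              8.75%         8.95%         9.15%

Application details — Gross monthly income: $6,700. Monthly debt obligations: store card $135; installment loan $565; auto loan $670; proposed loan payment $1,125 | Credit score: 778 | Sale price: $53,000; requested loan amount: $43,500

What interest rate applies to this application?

Credit score 778 ≥ 683; Total monthly debts = (135 + 565 + 670 + 1,125) = 2,495. DTI: 2,495 ÷ 6,700 = 37.2%, within the 40% cap
LTV = 43,500/53,000 = 82.1% ≤ 100%
Score 778 is in the 760+ band; LTV 82.1% is in the ≤84% band → 8.25%.

8.25%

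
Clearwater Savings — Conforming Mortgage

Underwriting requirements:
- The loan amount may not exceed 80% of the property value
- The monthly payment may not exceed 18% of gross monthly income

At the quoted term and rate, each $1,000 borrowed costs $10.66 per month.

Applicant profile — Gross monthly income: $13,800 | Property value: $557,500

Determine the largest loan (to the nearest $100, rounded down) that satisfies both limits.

Payment cap: 18% × $13,800 = $2,484/month.
At $10.66 per $1,000, that supports 2,484/10.66 × 1,000 ≈ $233,020 → $233,000.
LTV cap: 80% × $557,500 = $446,000 → $446,000.
Binding constraint: payment-to-income.

$233,000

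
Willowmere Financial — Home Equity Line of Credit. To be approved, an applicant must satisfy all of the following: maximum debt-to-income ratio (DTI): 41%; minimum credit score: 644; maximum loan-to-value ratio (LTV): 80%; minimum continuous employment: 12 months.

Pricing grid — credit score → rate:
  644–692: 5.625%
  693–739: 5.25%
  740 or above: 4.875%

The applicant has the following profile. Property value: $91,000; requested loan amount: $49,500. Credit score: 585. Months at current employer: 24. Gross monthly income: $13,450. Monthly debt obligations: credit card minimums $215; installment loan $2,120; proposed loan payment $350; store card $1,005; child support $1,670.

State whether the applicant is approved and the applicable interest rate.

Credit score 585 < 644 (below minimum)
LTV: 49,500 ÷ 91,000 = 54.4%, within 80% cap
Total monthly debts = (215 + 2,120 + 350 + 1,005 + 1,670) = 5,360. DTI: 5,360 ÷ 13,450 = 39.9%, within the 41% cap
Employment 24 ≥ 12 months
Not all requirements met → denied.

Denied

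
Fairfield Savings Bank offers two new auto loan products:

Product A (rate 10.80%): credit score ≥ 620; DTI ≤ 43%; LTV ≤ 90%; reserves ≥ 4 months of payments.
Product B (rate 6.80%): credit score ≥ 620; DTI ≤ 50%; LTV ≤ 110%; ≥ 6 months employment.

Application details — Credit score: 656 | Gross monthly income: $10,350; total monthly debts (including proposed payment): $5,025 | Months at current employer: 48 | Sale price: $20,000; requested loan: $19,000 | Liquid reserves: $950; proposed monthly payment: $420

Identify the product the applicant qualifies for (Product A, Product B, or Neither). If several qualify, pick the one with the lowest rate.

Product B

DTI = 5,025/10,350 = 48.6%.
LTV = 19,000/20,000 = 95%.
Reserves = 950/420 = 2.3 months.
Product A: score 656 ≥ 620; DTI 48.6% > 43%; LTV 95% > 90%; reserves 2.3 < 4 mo → does not qualify.
Product B: score 656 ≥ 620; DTI 48.6% ≤ 50%; LTV 95% ≤ 110%; employment 48 ≥ 6 mo → qualifies.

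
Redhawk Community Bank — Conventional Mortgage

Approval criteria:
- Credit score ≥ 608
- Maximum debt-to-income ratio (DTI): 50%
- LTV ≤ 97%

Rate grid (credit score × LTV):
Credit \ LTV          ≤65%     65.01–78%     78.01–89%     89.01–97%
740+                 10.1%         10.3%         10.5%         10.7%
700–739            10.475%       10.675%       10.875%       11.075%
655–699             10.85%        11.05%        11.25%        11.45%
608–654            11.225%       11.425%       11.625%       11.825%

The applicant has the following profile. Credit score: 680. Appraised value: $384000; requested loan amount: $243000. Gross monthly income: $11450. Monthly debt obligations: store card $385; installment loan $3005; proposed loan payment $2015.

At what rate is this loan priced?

Credit score 680 ≥ 608; Total monthly debts = (385 + 3,005 + 2,015) = 5,405. DTI: 5,405 ÷ 11,450 = 47.2%, within the 50% cap
LTV = 243,000/384,000 = 63.3% ≤ 97%
Row: 680 falls in 655–699. Column: 63.3% falls in ≤65%. Rate = 10.85%.

10.85%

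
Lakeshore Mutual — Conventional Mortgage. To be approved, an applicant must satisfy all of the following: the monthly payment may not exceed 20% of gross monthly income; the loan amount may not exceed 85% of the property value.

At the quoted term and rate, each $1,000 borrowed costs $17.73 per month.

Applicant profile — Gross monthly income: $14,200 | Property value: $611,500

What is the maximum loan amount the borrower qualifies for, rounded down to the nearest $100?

$160,100

Payment cap: 20% × $14,200 = $2,840/month.
At $17.73 per $1,000, that supports 2,840/17.73 × 1,000 ≈ $160,180 → $160,100.
LTV cap: 85% × $611,500 = $519,775 → $519,700.
Binding constraint: payment-to-income.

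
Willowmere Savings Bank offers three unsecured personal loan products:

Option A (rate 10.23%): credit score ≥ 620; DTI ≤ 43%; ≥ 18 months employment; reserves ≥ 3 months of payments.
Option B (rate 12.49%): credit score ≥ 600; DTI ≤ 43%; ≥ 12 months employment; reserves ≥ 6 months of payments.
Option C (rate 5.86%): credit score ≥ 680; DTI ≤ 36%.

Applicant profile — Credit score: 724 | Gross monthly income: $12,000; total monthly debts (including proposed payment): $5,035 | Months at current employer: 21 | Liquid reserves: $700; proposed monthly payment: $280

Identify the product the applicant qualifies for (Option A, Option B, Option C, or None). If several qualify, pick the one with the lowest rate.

None

DTI = 5,035/12,000 = 42%.
Reserves = 700/280 = 2.5 months.
Option A: score 724 ≥ 620; DTI 42% ≤ 43%; employment 21 ≥ 18 mo; reserves 2.5 < 3 mo → does not qualify.
Option B: score 724 ≥ 600; DTI 42% ≤ 43%; employment 21 ≥ 12 mo; reserves 2.5 < 6 mo → does not qualify.
Option C: score 724 ≥ 680; DTI 42% > 36% → does not qualify.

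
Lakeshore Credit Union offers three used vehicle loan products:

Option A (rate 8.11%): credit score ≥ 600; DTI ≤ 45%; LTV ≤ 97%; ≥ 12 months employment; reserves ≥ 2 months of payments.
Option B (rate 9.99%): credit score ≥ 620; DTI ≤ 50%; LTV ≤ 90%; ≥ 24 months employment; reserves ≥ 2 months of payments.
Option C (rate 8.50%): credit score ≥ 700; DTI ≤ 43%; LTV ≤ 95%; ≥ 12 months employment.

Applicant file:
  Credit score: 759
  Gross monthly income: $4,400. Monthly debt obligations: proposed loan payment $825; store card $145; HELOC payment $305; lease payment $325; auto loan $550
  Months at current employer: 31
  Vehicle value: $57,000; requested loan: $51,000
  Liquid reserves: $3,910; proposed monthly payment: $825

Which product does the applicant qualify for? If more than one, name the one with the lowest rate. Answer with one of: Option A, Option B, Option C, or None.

Option B

Total debts = (825 + 145 + 305 + 325 + 550) = 2,150; DTI = 2,150/4,400 = 48.9%.
LTV = 51,000/57,000 = 89.5%.
Reserves = 3,910/825 = 4.7 months.
Option A: score 759 ≥ 600; DTI 48.9% > 45%; LTV 89.5% ≤ 97%; employment 31 ≥ 12 mo; reserves 4.7 ≥ 2 mo → does not qualify.
Option B: score 759 ≥ 620; DTI 48.9% ≤ 50%; LTV 89.5% ≤ 90%; employment 31 ≥ 24 mo; reserves 4.7 ≥ 2 mo → qualifies.
Option C: score 759 ≥ 700; DTI 48.9% > 43%; LTV 89.5% ≤ 95%; employment 31 ≥ 12 mo → does not qualify.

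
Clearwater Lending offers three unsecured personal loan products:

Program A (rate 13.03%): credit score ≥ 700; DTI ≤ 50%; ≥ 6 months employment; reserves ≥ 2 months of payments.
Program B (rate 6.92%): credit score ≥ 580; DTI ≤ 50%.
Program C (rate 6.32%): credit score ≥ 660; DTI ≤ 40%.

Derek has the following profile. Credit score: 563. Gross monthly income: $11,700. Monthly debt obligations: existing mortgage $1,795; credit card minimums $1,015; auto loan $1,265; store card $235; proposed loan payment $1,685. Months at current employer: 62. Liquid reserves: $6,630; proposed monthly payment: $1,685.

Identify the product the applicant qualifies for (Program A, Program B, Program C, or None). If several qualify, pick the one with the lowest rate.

Total debts = (1,795 + 1,015 + 1,265 + 235 + 1,685) = 5,995; DTI = 5,995/11,700 = 51.2%.
Reserves = 6,630/1,685 = 3.9 months.
Program A: score 563 < 700; DTI 51.2% > 50%; employment 62 ≥ 6 mo; reserves 3.9 ≥ 2 mo → does not qualify.
Program B: score 563 < 580; DTI 51.2% > 50% → does not qualify.
Program C: score 563 < 660; DTI 51.2% > 40% → does not qualify.

None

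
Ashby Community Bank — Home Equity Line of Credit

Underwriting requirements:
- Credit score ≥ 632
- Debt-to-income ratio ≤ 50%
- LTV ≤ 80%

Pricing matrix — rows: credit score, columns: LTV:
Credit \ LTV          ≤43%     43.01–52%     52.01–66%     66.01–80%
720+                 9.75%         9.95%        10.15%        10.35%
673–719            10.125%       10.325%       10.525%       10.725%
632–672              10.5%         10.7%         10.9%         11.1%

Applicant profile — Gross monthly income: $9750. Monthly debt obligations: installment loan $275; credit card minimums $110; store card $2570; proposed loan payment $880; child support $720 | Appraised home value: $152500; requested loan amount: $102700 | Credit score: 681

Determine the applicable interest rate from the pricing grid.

10.725%

Credit score 681 ≥ 632; Total monthly debts = (275 + 110 + 2,570 + 880 + 720) = 4,555. Debt-to-income = 4,555/9,750 = 46.7% — meets 50% limit
LTV: 102,700 ÷ 152,500 = 67.3%, within 80% cap
Score 681 is in the 673–719 band; LTV 67.3% is in the 66.01–80% band → 10.725%.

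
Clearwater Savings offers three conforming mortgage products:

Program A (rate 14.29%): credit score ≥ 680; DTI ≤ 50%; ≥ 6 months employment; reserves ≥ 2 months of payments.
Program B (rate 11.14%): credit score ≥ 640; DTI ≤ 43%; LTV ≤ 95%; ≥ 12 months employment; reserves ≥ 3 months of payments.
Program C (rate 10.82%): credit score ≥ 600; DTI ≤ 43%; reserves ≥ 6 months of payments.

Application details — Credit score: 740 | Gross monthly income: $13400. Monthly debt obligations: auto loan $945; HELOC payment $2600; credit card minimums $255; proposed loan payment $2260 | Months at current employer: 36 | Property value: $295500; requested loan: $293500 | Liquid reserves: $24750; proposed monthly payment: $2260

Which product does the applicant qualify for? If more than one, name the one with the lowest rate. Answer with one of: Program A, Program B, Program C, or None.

Total debts = (945 + 2,600 + 255 + 2,260) = 6,060; DTI = 6,060/13,400 = 45.2%.
LTV = 293,500/295,500 = 99.3%.
Reserves = 24,750/2,260 = 11.0 months.
Program A: score 740 ≥ 680; DTI 45.2% ≤ 50%; employment 36 ≥ 6 mo; reserves 11.0 ≥ 2 mo → qualifies.
Program B: score 740 ≥ 640; DTI 45.2% > 43%; LTV 99.3% > 95%; employment 36 ≥ 12 mo; reserves 11.0 ≥ 3 mo → does not qualify.
Program C: score 740 ≥ 600; DTI 45.2% > 43%; reserves 11.0 ≥ 6 mo → does not qualify.

Program A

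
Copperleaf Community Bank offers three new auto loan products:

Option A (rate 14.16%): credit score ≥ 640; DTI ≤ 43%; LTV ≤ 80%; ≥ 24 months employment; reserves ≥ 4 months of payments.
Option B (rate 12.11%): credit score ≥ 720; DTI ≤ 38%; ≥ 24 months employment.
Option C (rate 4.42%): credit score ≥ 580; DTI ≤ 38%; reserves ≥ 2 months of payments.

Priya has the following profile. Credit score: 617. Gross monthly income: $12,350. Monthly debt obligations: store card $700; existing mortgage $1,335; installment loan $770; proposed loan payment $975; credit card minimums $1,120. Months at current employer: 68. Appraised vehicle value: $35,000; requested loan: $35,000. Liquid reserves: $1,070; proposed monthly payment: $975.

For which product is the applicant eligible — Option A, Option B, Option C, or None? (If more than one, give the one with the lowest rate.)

None

Total debts = (700 + 1,335 + 770 + 975 + 1,120) = 4,900; DTI = 4,900/12,350 = 39.7%.
LTV = 35,000/35,000 = 100%.
Reserves = 1,070/975 = 1.1 months.
Option A: score 617 < 640; DTI 39.7% ≤ 43%; LTV 100% > 80%; employment 68 ≥ 24 mo; reserves 1.1 < 4 mo → does not qualify.
Option B: score 617 < 720; DTI 39.7% > 38%; employment 68 ≥ 24 mo → does not qualify.
Option C: score 617 ≥ 580; DTI 39.7% > 38%; reserves 1.1 < 2 mo → does not qualify.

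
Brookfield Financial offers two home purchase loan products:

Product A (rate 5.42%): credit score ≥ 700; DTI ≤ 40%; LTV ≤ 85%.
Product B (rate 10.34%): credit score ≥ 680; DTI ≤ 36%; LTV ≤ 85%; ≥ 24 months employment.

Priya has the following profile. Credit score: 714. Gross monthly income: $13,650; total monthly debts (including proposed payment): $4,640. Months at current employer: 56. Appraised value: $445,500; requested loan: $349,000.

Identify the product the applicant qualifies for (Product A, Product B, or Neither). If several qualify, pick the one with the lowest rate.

Product A

DTI = 4,640/13,650 = 34%.
LTV = 349,000/445,500 = 78.3%.
Product A: score 714 ≥ 700; DTI 34% ≤ 40%; LTV 78.3% ≤ 85% → qualifies.
Product B: score 714 ≥ 680; DTI 34% ≤ 36%; LTV 78.3% ≤ 85%; employment 56 ≥ 24 mo → qualifies.
Qualifying: Product A, Product B. Lowest rate is 5.42% → Product A.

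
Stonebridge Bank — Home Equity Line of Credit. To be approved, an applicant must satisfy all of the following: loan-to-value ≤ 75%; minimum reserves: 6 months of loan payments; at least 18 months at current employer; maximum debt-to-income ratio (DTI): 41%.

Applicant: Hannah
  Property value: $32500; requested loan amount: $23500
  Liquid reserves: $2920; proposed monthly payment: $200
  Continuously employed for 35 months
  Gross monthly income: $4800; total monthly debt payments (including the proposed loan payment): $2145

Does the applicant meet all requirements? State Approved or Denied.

Denied

LTV = 23,500/32,500 = 72.3% ≤ 75%
Reserves: 2,920 ÷ 200 = 14.6 months (meets 6-month minimum)
Employment 35 ≥ 18 months
DTI = 2,145/4,800 = 44.7% > 41%
Fails on DTI.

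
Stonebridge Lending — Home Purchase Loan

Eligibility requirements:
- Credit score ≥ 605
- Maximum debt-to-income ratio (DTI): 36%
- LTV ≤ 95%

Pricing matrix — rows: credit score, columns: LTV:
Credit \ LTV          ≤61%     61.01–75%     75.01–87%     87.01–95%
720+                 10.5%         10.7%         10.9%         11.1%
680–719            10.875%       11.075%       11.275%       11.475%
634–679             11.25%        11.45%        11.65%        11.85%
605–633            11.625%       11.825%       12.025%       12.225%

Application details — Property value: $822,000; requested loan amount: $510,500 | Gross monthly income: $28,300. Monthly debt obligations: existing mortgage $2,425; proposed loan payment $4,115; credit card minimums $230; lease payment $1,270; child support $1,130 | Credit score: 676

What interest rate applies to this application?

11.45%

Credit score 676 ≥ 605; Total monthly debts = (2,425 + 4,115 + 230 + 1,270 + 1,130) = 9,170. Debt-to-income = 9,170/28,300 = 32.4% — meets 36% limit
LTV: 510,500 ÷ 822,000 = 62.1%, within 95% cap
Score 676 is in the 634–679 band; LTV 62.1% is in the 61.01–75% band → 11.45%.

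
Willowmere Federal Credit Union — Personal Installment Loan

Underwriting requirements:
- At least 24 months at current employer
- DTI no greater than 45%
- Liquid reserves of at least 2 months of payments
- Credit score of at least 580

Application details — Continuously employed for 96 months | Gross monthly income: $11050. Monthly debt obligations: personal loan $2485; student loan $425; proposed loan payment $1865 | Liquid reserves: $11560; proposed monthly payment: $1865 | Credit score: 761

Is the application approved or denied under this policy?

Employment 96 ≥ 24 months
Total monthly debts = (2,485 + 425 + 1,865) = 4,775. Debt-to-income = 4,775/11,050 = 43.2% — meets 45% limit
Liquid reserves cover 11,560/1,865 = 6.2 months — ≥ 2 required
Credit score 761 ≥ 580 (meets)
All criteria satisfied.

Approved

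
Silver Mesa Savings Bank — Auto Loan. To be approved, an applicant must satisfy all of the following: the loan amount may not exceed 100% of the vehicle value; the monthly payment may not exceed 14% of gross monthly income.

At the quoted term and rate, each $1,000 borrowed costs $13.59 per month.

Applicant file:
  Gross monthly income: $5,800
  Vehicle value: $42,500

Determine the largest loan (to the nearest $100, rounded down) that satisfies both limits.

Payment cap: 14% × $5,800 = $812/month.
At $13.59 per $1,000, that supports 812/13.59 × 1,000 ≈ $59,749 → $59,700.
LTV cap: 100% × $42,500 = $42,500 → $42,500.
Binding constraint: loan-to-value.

$42,500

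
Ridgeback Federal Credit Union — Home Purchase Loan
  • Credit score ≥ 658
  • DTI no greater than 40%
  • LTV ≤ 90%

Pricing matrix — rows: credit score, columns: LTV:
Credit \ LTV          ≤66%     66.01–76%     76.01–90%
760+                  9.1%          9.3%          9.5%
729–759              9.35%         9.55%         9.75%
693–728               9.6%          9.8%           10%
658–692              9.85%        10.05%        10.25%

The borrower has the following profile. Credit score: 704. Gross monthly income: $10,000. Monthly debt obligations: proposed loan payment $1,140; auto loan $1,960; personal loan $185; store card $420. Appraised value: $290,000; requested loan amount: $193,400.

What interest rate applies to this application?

Credit score 704 ≥ 658; Total monthly debts = (1,140 + 1,960 + 185 + 420) = 3,705. Debt-to-income = 3,705/10,000 = 37% — meets 40% limit
Loan-to-value = 193,400/290,000 = 66.7% — pass (90% max)
Score 704 is in the 693–728 band; LTV 66.7% is in the 66.01–76% band → 9.8%.

9.8%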